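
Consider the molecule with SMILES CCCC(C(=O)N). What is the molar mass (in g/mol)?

101.15 g/mol

Atom tally by fragment:
  CH3 → C:1 H:3
  CH2 → C:1 H:2
  CH2 → C:1 H:2
  CH2CONH2 → C:2 H:4 O:1 N:1
Element totals:
  C: 5
  H: 11
  N: 1
  O: 1
Molecular formula: C5H11NO.
  M = 5(12.011) + 11(1.008) + 14.007 + 15.999
    = 60.055 + 11.088 + 14.007 + 15.999 = 101.149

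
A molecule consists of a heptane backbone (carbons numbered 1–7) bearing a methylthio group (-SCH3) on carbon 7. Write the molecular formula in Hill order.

C8H18S

Atom tally by fragment:
  CH3 → C:1 H:3
  CH2 → C:1 H:2
  CH2 → C:1 H:2
  CH2 → C:1 H:2
  CH2 → C:1 H:2
  CH2 → C:1 H:2
  CH2SCH3 → C:2 H:5 S:1
Element totals:
  C: 8
  H: 18
  S: 1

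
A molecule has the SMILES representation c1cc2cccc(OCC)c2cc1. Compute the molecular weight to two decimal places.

Atom tally by fragment:
  naphthalene ring system core → C:10 H:8
  (− 1 ring H displaced by substituents)
  + OC2H5 → C:2 H:5 O:1
Element totals:
  C: 12
  H: 12
  O: 1
Molecular formula: C12H12O.
  M = 12(12.011) + 12(1.008) + 15.999
    = 144.132 + 12.096 + 15.999 = 172.227

172.23 g/mol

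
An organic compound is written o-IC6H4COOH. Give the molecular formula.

Atom tally by fragment:
  benzene ring core → C:6 H:6
  (− 2 ring H displaced by substituents)
  + I → I:1
  + COOH → C:1 H:1 O:2
Element totals:
  C: 7
  H: 5
  I: 1
  O: 2

C7H5IO2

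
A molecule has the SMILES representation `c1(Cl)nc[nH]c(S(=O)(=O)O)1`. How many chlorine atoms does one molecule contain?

Atom tally by fragment:
  imidazole ring core → C:3 H:4 N:2
  (− 2 ring H displaced by substituents)
  + Cl → Cl:1
  + SO3H → S:1 O:3 H:1
Element totals:
  C: 3
  H: 3
  Cl: 1
  N: 2
  O: 3
  S: 1

1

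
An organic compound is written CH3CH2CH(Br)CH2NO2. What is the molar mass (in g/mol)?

182.02 g/mol

Element totals:
  C: 4
  H: 8
  Br: 1
  N: 1
  O: 2
Molecular formula: C4H8BrNO2.
  M = 4(12.011) + 8(1.008) + 79.904 + 14.007 + 2(15.999)
    = 48.044 + 8.064 + 79.904 + 14.007 + 31.998 = 182.017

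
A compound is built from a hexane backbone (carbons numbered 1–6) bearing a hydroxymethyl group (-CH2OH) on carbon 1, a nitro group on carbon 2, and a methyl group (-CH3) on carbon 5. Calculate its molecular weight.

175.23 g/mol

Atom tally by fragment:
  HOCH2CH2 → C:2 H:5 O:1
  CH(NO2) → C:1 H:1 N:1 O:2
  CH2 → C:1 H:2
  CH2 → C:1 H:2
  CH(CH3) → C:2 H:4
  CH3 → C:1 H:3
Element totals:
  C: 8
  H: 17
  N: 1
  O: 3
Molecular formula: C8H17NO3.
  M = 8(12.011) + 17(1.008) + 14.007 + 3(15.999)
    = 96.088 + 17.136 + 14.007 + 47.997 = 175.228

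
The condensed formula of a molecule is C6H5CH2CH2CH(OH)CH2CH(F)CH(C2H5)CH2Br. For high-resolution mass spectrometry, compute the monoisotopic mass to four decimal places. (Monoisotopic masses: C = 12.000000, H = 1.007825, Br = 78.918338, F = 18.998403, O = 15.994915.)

316.0838

Atom tally by fragment:
  C6H5CH2 → C:7 H:7
  CH2 → C:1 H:2
  CH(OH) → C:1 H:2 O:1
  CH2 → C:1 H:2
  CH(F) → C:1 H:1 F:1
  CH(C2H5) → C:3 H:6
  CH2Br → C:1 H:2 Br:1
Element totals:
  C: 15
  H: 22
  Br: 1
  F: 1
  O: 1
Molecular formula: C15H22BrFO.
  M = 15(12.0) + 22(1.007825) + 78.918338 + 18.998403 + 15.994915
    = 180.000000 + 22.172150 + 78.918338 + 18.998403 + 15.994915 = 316.083806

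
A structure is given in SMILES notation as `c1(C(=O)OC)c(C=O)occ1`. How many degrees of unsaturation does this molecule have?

Atom tally by fragment:
  furan ring core → C:4 H:4 O:1
  (− 2 ring H displaced by substituents)
  + COOCH3 → C:2 H:3 O:2
  + CHO → C:1 H:1 O:1
Element totals:
  C: 7
  H: 6
  O: 4
Molecular formula: C7H6O4.
DoU = (2C + 2 + N − H − X) / 2 = (2·7 + 2 + 0 − 6 − 0) / 2 = 5.

5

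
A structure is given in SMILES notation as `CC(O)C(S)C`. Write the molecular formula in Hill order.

C4H10OS

Atom tally by fragment:
  CH3 → C:1 H:3
  CH(OH) → C:1 H:2 O:1
  CH(SH) → C:1 H:2 S:1
  CH3 → C:1 H:3
Element totals:
  C: 4
  H: 10
  O: 1
  S: 1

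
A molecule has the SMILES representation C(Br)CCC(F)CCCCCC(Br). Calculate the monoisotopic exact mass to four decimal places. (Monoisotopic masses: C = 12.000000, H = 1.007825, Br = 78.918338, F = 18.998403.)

Atom tally by fragment:
  BrCH2 → C:1 H:2 Br:1
  CH2 → C:1 H:2
  CH2 → C:1 H:2
  CH(F) → C:1 H:1 F:1
  CH2 → C:1 H:2
  CH2 → C:1 H:2
  CH2 → C:1 H:2
  CH2 → C:1 H:2
  CH2 → C:1 H:2
  CH2Br → C:1 H:2 Br:1
Element totals:
  C: 10
  H: 19
  Br: 2
  F: 1
Molecular formula: C10H19Br2F.
  M = 10(12.0) + 19(1.007825) + 2(78.918338) + 18.998403
    = 120.000000 + 19.148675 + 157.836676 + 18.998403 = 315.983754

315.9838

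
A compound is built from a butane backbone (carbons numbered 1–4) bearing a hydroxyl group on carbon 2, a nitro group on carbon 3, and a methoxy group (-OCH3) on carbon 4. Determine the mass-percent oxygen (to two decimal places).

Atom tally by fragment:
  CH3 → C:1 H:3
  CH(OH) → C:1 H:2 O:1
  CH(NO2) → C:1 H:1 N:1 O:2
  CH2OCH3 → C:2 H:5 O:1
Element totals:
  C: 5
  H: 11
  N: 1
  O: 4
Molecular formula: C5H11NO4.
Molar mass = 149.146 g/mol.
Mass from O: 4 × 15.999 = 63.996 g/mol.
%O = 63.996 / 149.146 × 100 = 42.91%.

42.91%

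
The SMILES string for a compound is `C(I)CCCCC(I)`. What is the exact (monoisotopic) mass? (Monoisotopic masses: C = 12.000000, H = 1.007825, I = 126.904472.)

Atom tally by fragment:
  ICH2 → C:1 H:2 I:1
  CH2 → C:1 H:2
  CH2 → C:1 H:2
  CH2 → C:1 H:2
  CH2 → C:1 H:2
  CH2I → C:1 H:2 I:1
Element totals:
  C: 6
  H: 12
  I: 2
Molecular formula: C6H12I2.
  M = 6(12.0) + 12(1.007825) + 2(126.904472)
    = 72.000000 + 12.093900 + 253.808944 = 337.902844

337.9028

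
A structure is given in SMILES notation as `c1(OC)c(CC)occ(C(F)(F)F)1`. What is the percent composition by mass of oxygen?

Atom tally by fragment:
  furan ring core → C:4 H:4 O:1
  (− 3 ring H displaced by substituents)
  + OCH3 → C:1 H:3 O:1
  + C2H5 → C:2 H:5
  + CF3 → C:1 F:3
Element totals:
  C: 8
  H: 9
  F: 3
  O: 2
Molecular formula: C8H9F3O2.
Molar mass = 194.152 g/mol.
Mass from O: 2 × 15.999 = 31.998 g/mol.
%O = 31.998 / 194.152 × 100 = 16.48%.

16.48%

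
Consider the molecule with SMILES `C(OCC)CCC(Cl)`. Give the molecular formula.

Atom tally by fragment:
  C2H5OCH2 → C:3 H:7 O:1
  CH2 → C:1 H:2
  CH2 → C:1 H:2
  CH2Cl → C:1 H:2 Cl:1
Element totals:
  C: 6
  H: 13
  Cl: 1
  O: 1

C6H13ClO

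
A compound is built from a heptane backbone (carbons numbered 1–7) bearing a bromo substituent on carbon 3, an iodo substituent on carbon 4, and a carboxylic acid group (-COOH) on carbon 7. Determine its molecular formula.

Atom tally by fragment:
  CH3 → C:1 H:3
  CH2 → C:1 H:2
  CH(Br) → C:1 H:1 Br:1
  CH(I) → C:1 H:1 I:1
  CH2 → C:1 H:2
  CH2 → C:1 H:2
  CH2COOH → C:2 H:3 O:2
Element totals:
  C: 8
  H: 14
  Br: 1
  I: 1
  O: 2

C8H14BrIO2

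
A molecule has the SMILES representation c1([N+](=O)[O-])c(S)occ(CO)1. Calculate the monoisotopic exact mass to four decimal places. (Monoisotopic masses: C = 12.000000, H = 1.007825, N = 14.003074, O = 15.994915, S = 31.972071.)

Atom tally by fragment:
  furan ring core → C:4 H:4 O:1
  (− 3 ring H displaced by substituents)
  + NO2 → N:1 O:2
  + SH → S:1 H:1
  + CH2OH → C:1 H:3 O:1
Element totals:
  C: 5
  H: 5
  N: 1
  O: 4
  S: 1
Molecular formula: C5H5NO4S.
  M = 5(12.0) + 5(1.007825) + 14.003074 + 4(15.994915) + 31.972071
    = 60.000000 + 5.039125 + 14.003074 + 63.979660 + 31.972071 = 174.993930

174.9939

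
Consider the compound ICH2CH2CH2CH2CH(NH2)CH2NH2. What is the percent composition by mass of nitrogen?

11.57%

Element totals:
  C: 6
  H: 15
  I: 1
  N: 2
Molecular formula: C6H15IN2.
Molar mass = 242.104 g/mol.
Mass from N: 2 × 14.007 = 28.014 g/mol.
%N = 28.014 / 242.104 × 100 = 11.57%.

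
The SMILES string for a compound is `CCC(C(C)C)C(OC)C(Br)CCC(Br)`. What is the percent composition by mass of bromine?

46.44%

Atom tally by fragment:
  CH3 → C:1 H:3
  CH2 → C:1 H:2
  CH(CH(CH3)2) → C:4 H:8
  CH(OCH3) → C:2 H:4 O:1
  CH(Br) → C:1 H:1 Br:1
  CH2 → C:1 H:2
  CH2 → C:1 H:2
  CH2Br → C:1 H:2 Br:1
Element totals:
  C: 12
  H: 24
  Br: 2
  O: 1
Molecular formula: C12H24Br2O.
Molar mass = 344.131 g/mol.
Mass from Br: 2 × 79.904 = 159.808 g/mol.
%Br = 159.808 / 344.131 × 100 = 46.44%.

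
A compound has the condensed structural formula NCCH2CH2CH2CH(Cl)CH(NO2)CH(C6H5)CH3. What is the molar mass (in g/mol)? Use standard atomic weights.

Atom tally by fragment:
  NCCH2 → C:2 H:2 N:1
  CH2 → C:1 H:2
  CH2 → C:1 H:2
  CH(Cl) → C:1 H:1 Cl:1
  CH(NO2) → C:1 H:1 N:1 O:2
  CH(C6H5) → C:7 H:6
  CH3 → C:1 H:3
Element totals:
  C: 14
  H: 17
  Cl: 1
  N: 2
  O: 2
Molecular formula: C14H17ClN2O2.
  M = 14(12.011) + 17(1.008) + 35.45 + 2(14.007) + 2(15.999)
    = 168.154 + 17.136 + 35.450 + 28.014 + 31.998 = 280.752

280.75 g/mol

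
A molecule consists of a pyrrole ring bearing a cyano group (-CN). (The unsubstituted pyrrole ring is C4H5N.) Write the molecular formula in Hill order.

C5H4N2

Atom tally by fragment:
  pyrrole ring core → C:4 H:5 N:1
  (− 1 ring H displaced by substituents)
  + CN → C:1 N:1
Element totals:
  C: 5
  H: 4
  N: 2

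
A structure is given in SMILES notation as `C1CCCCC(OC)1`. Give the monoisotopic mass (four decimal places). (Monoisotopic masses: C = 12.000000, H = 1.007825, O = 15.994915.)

114.1045

Atom tally by fragment:
  cyclohexane ring core → C:6 H:12
  (− 1 ring H displaced by substituents)
  + OCH3 → C:1 H:3 O:1
Element totals:
  C: 7
  H: 14
  O: 1
Molecular formula: C7H14O.
  M = 7(12.0) + 14(1.007825) + 15.994915
    = 84.000000 + 14.109550 + 15.994915 = 114.104465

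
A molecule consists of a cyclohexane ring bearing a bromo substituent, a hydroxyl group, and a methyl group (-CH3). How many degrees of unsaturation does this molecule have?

1

Atom tally by fragment:
  cyclohexane ring core → C:6 H:12
  (− 3 ring H displaced by substituents)
  + Br → Br:1
  + OH → O:1 H:1
  + CH3 → C:1 H:3
Element totals:
  C: 7
  H: 13
  Br: 1
  O: 1
Molecular formula: C7H13BrO.
DoU = (2C + 2 + N − H − X) / 2 = (2·7 + 2 + 0 − 13 − 1) / 2 = 1.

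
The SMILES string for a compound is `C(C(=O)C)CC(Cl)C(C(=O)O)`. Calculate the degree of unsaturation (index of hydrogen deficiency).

2

Atom tally by fragment:
  CH3COCH2 → C:3 H:5 O:1
  CH2 → C:1 H:2
  CH(Cl) → C:1 H:1 Cl:1
  CH2COOH → C:2 H:3 O:2
Element totals:
  C: 7
  H: 11
  Cl: 1
  O: 3
Molecular formula: C7H11ClO3.
DoU = (2C + 2 + N − H − X) / 2 = (2·7 + 2 + 0 − 11 − 1) / 2 = 2.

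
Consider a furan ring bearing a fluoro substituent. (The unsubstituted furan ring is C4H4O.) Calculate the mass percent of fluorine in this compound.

Atom tally by fragment:
  furan ring core → C:4 H:4 O:1
  (− 1 ring H displaced by substituents)
  + F → F:1
Element totals:
  C: 4
  H: 3
  F: 1
  O: 1
Molecular formula: C4H3FO.
Molar mass = 86.065 g/mol.
Mass from F: 1 × 18.998 = 18.998 g/mol.
%F = 18.998 / 86.065 × 100 = 22.07%.

22.07%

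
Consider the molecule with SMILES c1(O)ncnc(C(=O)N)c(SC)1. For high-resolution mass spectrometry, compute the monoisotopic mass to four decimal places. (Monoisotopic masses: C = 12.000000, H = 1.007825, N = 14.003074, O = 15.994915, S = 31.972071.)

Atom tally by fragment:
  pyrimidine ring core → C:4 H:4 N:2
  (− 3 ring H displaced by substituents)
  + OH → O:1 H:1
  + CONH2 → C:1 H:2 O:1 N:1
  + SCH3 → C:1 H:3 S:1
Element totals:
  C: 6
  H: 7
  N: 3
  O: 2
  S: 1
Molecular formula: C6H7N3O2S.
  M = 6(12.0) + 7(1.007825) + 3(14.003074) + 2(15.994915) + 31.972071
    = 72.000000 + 7.054775 + 42.009222 + 31.989830 + 31.972071 = 185.025898

185.0259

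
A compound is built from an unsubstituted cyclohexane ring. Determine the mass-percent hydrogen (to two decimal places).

14.37%

Atom tally by fragment:
  cyclohexane ring core → C:6 H:12
Element totals:
  C: 6
  H: 12
Molecular formula: C6H12.
Molar mass = 84.162 g/mol.
Mass from H: 12 × 1.008 = 12.096 g/mol.
%H = 12.096 / 84.162 × 100 = 14.37%.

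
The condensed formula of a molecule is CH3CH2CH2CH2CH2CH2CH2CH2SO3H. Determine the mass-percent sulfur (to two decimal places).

16.50%

Atom tally by fragment:
  CH3 → C:1 H:3
  CH2 → C:1 H:2
  CH2 → C:1 H:2
  CH2 → C:1 H:2
  CH2 → C:1 H:2
  CH2 → C:1 H:2
  CH2 → C:1 H:2
  CH2SO3H → C:1 H:3 S:1 O:3
Element totals:
  C: 8
  H: 18
  O: 3
  S: 1
Molecular formula: C8H18O3S.
Molar mass = 194.289 g/mol.
Mass from S: 1 × 32.06 = 32.060 g/mol.
%S = 32.060 / 194.289 × 100 = 16.50%.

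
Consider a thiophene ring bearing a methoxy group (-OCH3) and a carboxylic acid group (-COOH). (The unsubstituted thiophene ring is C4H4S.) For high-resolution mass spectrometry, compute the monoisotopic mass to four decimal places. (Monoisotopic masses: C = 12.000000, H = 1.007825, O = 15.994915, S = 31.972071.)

Atom tally by fragment:
  thiophene ring core → C:4 H:4 S:1
  (− 2 ring H displaced by substituents)
  + OCH3 → C:1 H:3 O:1
  + COOH → C:1 H:1 O:2
Element totals:
  C: 6
  H: 6
  O: 3
  S: 1
Molecular formula: C6H6O3S.
  M = 6(12.0) + 6(1.007825) + 3(15.994915) + 31.972071
    = 72.000000 + 6.046950 + 47.984745 + 31.972071 = 158.003766

158.0038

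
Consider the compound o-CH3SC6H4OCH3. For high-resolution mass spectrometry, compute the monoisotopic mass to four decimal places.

Atom tally by fragment:
  benzene ring core → C:6 H:6
  (− 2 ring H displaced by substituents)
  + SCH3 → C:1 H:3 S:1
  + OCH3 → C:1 H:3 O:1
Element totals:
  C: 8
  H: 10
  O: 1
  S: 1
Molecular formula: C8H10OS.
  M = 8(12.0) + 10(1.007825) + 15.994915 + 31.972071
    = 96.000000 + 10.078250 + 15.994915 + 31.972071 = 154.045236

154.0452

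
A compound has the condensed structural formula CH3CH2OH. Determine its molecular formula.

C2H6O

Atom tally by fragment:
  CH3 → C:1 H:3
  CH2OH → C:1 H:3 O:1
Element totals:
  C: 2
  H: 6
  O: 1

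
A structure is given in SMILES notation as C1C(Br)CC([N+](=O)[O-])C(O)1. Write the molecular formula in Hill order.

C5H8BrNO3

Atom tally by fragment:
  cyclopentane ring core → C:5 H:10
  (− 3 ring H displaced by substituents)
  + Br → Br:1
  + NO2 → N:1 O:2
  + OH → O:1 H:1
Element totals:
  C: 5
  H: 8
  Br: 1
  N: 1
  O: 3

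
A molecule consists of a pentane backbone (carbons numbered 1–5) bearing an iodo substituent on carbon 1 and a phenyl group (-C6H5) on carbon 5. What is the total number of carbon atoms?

11

Atom tally by fragment:
  ICH2 → C:1 H:2 I:1
  CH2 → C:1 H:2
  CH2 → C:1 H:2
  CH2 → C:1 H:2
  CH2C6H5 → C:7 H:7
Element totals:
  C: 11
  H: 15
  I: 1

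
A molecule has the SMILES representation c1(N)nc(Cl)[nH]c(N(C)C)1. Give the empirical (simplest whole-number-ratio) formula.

C5H9ClN4

Atom tally by fragment:
  imidazole ring core → C:3 H:4 N:2
  (− 3 ring H displaced by substituents)
  + NH2 → N:1 H:2
  + Cl → Cl:1
  + N(CH3)2 → N:1 C:2 H:6
Element totals:
  C: 5
  H: 9
  Cl: 1
  N: 4
Molecular formula: C5H9ClN4.
gcd of subscripts (5, 1, 9, 4) = 1, so the empirical formula equals the molecular formula.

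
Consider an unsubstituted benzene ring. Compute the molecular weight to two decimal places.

Atom tally by fragment:
  benzene ring core → C:6 H:6
Element totals:
  C: 6
  H: 6
Molecular formula: C6H6.
  M = 6(12.011) + 6(1.008)
    = 72.066 + 6.048 = 78.114

78.11 g/mol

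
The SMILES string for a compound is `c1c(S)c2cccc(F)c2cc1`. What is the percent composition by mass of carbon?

67.39%

Atom tally by fragment:
  naphthalene ring system core → C:10 H:8
  (− 2 ring H displaced by substituents)
  + SH → S:1 H:1
  + F → F:1
Element totals:
  C: 10
  H: 7
  F: 1
  S: 1
Molecular formula: C10H7FS.
Molar mass = 178.224 g/mol.
Mass from C: 10 × 12.011 = 120.110 g/mol.
%C = 120.110 / 178.224 × 100 = 67.39%.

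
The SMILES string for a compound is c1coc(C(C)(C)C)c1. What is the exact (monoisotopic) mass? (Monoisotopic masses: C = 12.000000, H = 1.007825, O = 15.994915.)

Atom tally by fragment:
  furan ring core → C:4 H:4 O:1
  (− 1 ring H displaced by substituents)
  + C(CH3)3 → C:4 H:9
Element totals:
  C: 8
  H: 12
  O: 1
Molecular formula: C8H12O.
  M = 8(12.0) + 12(1.007825) + 15.994915
    = 96.000000 + 12.093900 + 15.994915 = 124.088815

124.0888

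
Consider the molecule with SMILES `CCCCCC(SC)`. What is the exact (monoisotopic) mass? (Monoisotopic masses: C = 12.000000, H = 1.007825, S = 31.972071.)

132.0973

Atom tally by fragment:
  CH3 → C:1 H:3
  CH2 → C:1 H:2
  CH2 → C:1 H:2
  CH2 → C:1 H:2
  CH2 → C:1 H:2
  CH2SCH3 → C:2 H:5 S:1
Element totals:
  C: 7
  H: 16
  S: 1
Molecular formula: C7H16S.
  M = 7(12.0) + 16(1.007825) + 31.972071
    = 84.000000 + 16.125200 + 31.972071 = 132.097271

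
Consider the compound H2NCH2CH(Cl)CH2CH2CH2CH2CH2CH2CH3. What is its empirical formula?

Element totals:
  C: 9
  H: 20
  Cl: 1
  N: 1
Molecular formula: C9H20ClN.
gcd of subscripts (9, 1, 20, 1) = 1, so the empirical formula equals the molecular formula.

C9H20ClN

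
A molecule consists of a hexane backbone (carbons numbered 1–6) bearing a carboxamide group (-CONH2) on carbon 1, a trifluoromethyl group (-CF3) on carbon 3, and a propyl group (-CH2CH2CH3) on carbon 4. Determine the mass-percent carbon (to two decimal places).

Atom tally by fragment:
  H2NOCCH2 → C:2 H:4 O:1 N:1
  CH2 → C:1 H:2
  CH(CF3) → C:2 H:1 F:3
  CH(CH2CH2CH3) → C:4 H:8
  CH2 → C:1 H:2
  CH3 → C:1 H:3
Element totals:
  C: 11
  H: 20
  F: 3
  N: 1
  O: 1
Molecular formula: C11H20F3NO.
Molar mass = 239.281 g/mol.
Mass from C: 11 × 12.011 = 132.121 g/mol.
%C = 132.121 / 239.281 × 100 = 55.22%.

55.22%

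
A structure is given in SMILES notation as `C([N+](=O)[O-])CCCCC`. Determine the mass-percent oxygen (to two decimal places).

Atom tally by fragment:
  O2NCH2 → C:1 H:2 N:1 O:2
  CH2 → C:1 H:2
  CH2 → C:1 H:2
  CH2 → C:1 H:2
  CH2 → C:1 H:2
  CH3 → C:1 H:3
Element totals:
  C: 6
  H: 13
  N: 1
  O: 2
Molecular formula: C6H13NO2.
Molar mass = 131.175 g/mol.
Mass from O: 2 × 15.999 = 31.998 g/mol.
%O = 31.998 / 131.175 × 100 = 24.39%.

24.39%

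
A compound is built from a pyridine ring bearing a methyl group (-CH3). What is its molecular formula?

C6H7N

Atom tally by fragment:
  pyridine ring core → C:5 H:5 N:1
  (− 1 ring H displaced by substituents)
  + CH3 → C:1 H:3
Element totals:
  C: 6
  H: 7
  N: 1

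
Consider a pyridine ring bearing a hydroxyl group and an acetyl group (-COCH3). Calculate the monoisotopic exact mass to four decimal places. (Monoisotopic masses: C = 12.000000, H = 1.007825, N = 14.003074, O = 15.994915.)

137.0477

Atom tally by fragment:
  pyridine ring core → C:5 H:5 N:1
  (− 2 ring H displaced by substituents)
  + OH → O:1 H:1
  + COCH3 → C:2 H:3 O:1
Element totals:
  C: 7
  H: 7
  N: 1
  O: 2
Molecular formula: C7H7NO2.
  M = 7(12.0) + 7(1.007825) + 14.003074 + 2(15.994915)
    = 84.000000 + 7.054775 + 14.003074 + 31.989830 = 137.047679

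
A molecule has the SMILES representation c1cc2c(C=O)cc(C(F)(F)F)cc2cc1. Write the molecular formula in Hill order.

C12H7F3O

Atom tally by fragment:
  naphthalene ring system core → C:10 H:8
  (− 2 ring H displaced by substituents)
  + CHO → C:1 H:1 O:1
  + CF3 → C:1 F:3
Element totals:
  C: 12
  H: 7
  F: 3
  O: 1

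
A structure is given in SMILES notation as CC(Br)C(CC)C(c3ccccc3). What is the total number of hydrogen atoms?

Atom tally by fragment:
  CH3 → C:1 H:3
  CH(Br) → C:1 H:1 Br:1
  CH(C2H5) → C:3 H:6
  CH2C6H5 → C:7 H:7
Element totals:
  C: 12
  H: 17
  Br: 1

17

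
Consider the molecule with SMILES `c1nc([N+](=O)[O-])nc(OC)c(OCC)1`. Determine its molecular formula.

Atom tally by fragment:
  pyrimidine ring core → C:4 H:4 N:2
  (− 3 ring H displaced by substituents)
  + NO2 → N:1 O:2
  + OCH3 → C:1 H:3 O:1
  + OC2H5 → C:2 H:5 O:1
Element totals:
  C: 7
  H: 9
  N: 3
  O: 4

C7H9N3O4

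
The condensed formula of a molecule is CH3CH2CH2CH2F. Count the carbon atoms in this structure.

Atom tally by fragment:
  CH3 → C:1 H:3
  CH2 → C:1 H:2
  CH2 → C:1 H:2
  CH2F → C:1 H:2 F:1
Element totals:
  C: 4
  H: 9
  F: 1

4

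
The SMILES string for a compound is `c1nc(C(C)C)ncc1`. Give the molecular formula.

Atom tally by fragment:
  pyrimidine ring core → C:4 H:4 N:2
  (− 1 ring H displaced by substituents)
  + CH(CH3)2 → C:3 H:7
Element totals:
  C: 7
  H: 10
  N: 2

C7H10N2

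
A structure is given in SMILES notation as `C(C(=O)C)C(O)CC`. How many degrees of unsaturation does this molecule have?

1

Atom tally by fragment:
  CH3COCH2 → C:3 H:5 O:1
  CH(OH) → C:1 H:2 O:1
  CH2 → C:1 H:2
  CH3 → C:1 H:3
Element totals:
  C: 6
  H: 12
  O: 2
Molecular formula: C6H12O2.
DoU = (2C + 2 + N − H − X) / 2 = (2·6 + 2 + 0 − 12 − 0) / 2 = 1.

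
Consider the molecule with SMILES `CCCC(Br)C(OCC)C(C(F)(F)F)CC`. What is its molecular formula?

Atom tally by fragment:
  CH3 → C:1 H:3
  CH2 → C:1 H:2
  CH2 → C:1 H:2
  CH(Br) → C:1 H:1 Br:1
  CH(OC2H5) → C:3 H:6 O:1
  CH(CF3) → C:2 H:1 F:3
  CH2 → C:1 H:2
  CH3 → C:1 H:3
Element totals:
  C: 11
  H: 20
  Br: 1
  F: 3
  O: 1

C11H20BrF3O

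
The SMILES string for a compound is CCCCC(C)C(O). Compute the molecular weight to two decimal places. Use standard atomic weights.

116.20 g/mol

Atom tally by fragment:
  CH3 → C:1 H:3
  CH2 → C:1 H:2
  CH2 → C:1 H:2
  CH2 → C:1 H:2
  CH(CH3) → C:2 H:4
  CH2OH → C:1 H:3 O:1
Element totals:
  C: 7
  H: 16
  O: 1
Molecular formula: C7H16O.
  M = 7(12.011) + 16(1.008) + 15.999
    = 84.077 + 16.128 + 15.999 = 116.204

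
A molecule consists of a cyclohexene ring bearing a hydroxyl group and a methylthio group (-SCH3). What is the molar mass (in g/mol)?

Atom tally by fragment:
  cyclohexene ring core → C:6 H:10
  (− 2 ring H displaced by substituents)
  + OH → O:1 H:1
  + SCH3 → C:1 H:3 S:1
Element totals:
  C: 7
  H: 12
  O: 1
  S: 1
Molecular formula: C7H12OS.
  M = 7(12.011) + 12(1.008) + 15.999 + 32.06
    = 84.077 + 12.096 + 15.999 + 32.060 = 144.232

144.23 g/mol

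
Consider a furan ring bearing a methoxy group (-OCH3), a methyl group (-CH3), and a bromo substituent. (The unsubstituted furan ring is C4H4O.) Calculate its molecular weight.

191.02 g/mol

Atom tally by fragment:
  furan ring core → C:4 H:4 O:1
  (− 3 ring H displaced by substituents)
  + OCH3 → C:1 H:3 O:1
  + CH3 → C:1 H:3
  + Br → Br:1
Element totals:
  C: 6
  H: 7
  Br: 1
  O: 2
Molecular formula: C6H7BrO2.
  M = 6(12.011) + 7(1.008) + 79.904 + 2(15.999)
    = 72.066 + 7.056 + 79.904 + 31.998 = 191.024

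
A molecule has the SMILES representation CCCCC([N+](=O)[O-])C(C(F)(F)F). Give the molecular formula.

C7H12F3NO2

Atom tally by fragment:
  CH3 → C:1 H:3
  CH2 → C:1 H:2
  CH2 → C:1 H:2
  CH2 → C:1 H:2
  CH(NO2) → C:1 H:1 N:1 O:2
  CH2CF3 → C:2 H:2 F:3
Element totals:
  C: 7
  H: 12
  F: 3
  N: 1
  O: 2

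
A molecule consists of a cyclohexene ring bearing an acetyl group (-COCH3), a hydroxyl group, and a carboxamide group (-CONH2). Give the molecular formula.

Atom tally by fragment:
  cyclohexene ring core → C:6 H:10
  (− 3 ring H displaced by substituents)
  + COCH3 → C:2 H:3 O:1
  + OH → O:1 H:1
  + CONH2 → C:1 H:2 O:1 N:1
Element totals:
  C: 9
  H: 13
  N: 1
  O: 3

C9H13NO3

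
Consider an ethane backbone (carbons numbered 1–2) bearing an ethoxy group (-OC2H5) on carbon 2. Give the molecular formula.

C4H10O

Atom tally by fragment:
  CH3 → C:1 H:3
  CH2OC2H5 → C:3 H:7 O:1
Element totals:
  C: 4
  H: 10
  O: 1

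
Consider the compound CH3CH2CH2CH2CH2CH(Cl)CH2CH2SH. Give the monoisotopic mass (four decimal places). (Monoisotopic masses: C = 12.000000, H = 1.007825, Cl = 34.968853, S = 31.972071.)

Atom tally by fragment:
  CH3 → C:1 H:3
  CH2 → C:1 H:2
  CH2 → C:1 H:2
  CH2 → C:1 H:2
  CH2 → C:1 H:2
  CH(Cl) → C:1 H:1 Cl:1
  CH2 → C:1 H:2
  CH2SH → C:1 H:3 S:1
Element totals:
  C: 8
  H: 17
  Cl: 1
  S: 1
Molecular formula: C8H17ClS.
  M = 8(12.0) + 17(1.007825) + 34.968853 + 31.972071
    = 96.000000 + 17.133025 + 34.968853 + 31.972071 = 180.073949

180.0739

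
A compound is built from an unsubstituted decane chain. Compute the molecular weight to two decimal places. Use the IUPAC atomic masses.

142.29 g/mol

Atom tally by fragment:
  CH3 → C:1 H:3
  CH2 → C:1 H:2
  CH2 → C:1 H:2
  CH2 → C:1 H:2
  CH2 → C:1 H:2
  CH2 → C:1 H:2
  CH2 → C:1 H:2
  CH2 → C:1 H:2
  CH2 → C:1 H:2
  CH3 → C:1 H:3
Element totals:
  C: 10
  H: 22
Molecular formula: C10H22.
  M = 10(12.011) + 22(1.008)
    = 120.110 + 22.176 = 142.286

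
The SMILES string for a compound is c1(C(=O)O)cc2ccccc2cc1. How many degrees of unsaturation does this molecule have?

8

Atom tally by fragment:
  naphthalene ring system core → C:10 H:8
  (− 1 ring H displaced by substituents)
  + COOH → C:1 H:1 O:2
Element totals:
  C: 11
  H: 8
  O: 2
Molecular formula: C11H8O2.
DoU = (2C + 2 + N − H − X) / 2 = (2·11 + 2 + 0 − 8 − 0) / 2 = 8.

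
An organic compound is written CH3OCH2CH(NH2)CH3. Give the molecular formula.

Element totals:
  C: 4
  H: 11
  N: 1
  O: 1

C4H11NO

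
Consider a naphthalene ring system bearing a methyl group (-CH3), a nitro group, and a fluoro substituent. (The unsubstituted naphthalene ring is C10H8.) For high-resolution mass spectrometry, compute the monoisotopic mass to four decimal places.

Atom tally by fragment:
  naphthalene ring system core → C:10 H:8
  (− 3 ring H displaced by substituents)
  + CH3 → C:1 H:3
  + NO2 → N:1 O:2
  + F → F:1
Element totals:
  C: 11
  H: 8
  F: 1
  N: 1
  O: 2
Molecular formula: C11H8FNO2.
  M = 11(12.0) + 8(1.007825) + 18.998403 + 14.003074 + 2(15.994915)
    = 132.000000 + 8.062600 + 18.998403 + 14.003074 + 31.989830 = 205.053907

205.0539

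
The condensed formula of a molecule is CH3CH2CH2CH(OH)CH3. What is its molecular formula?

Atom tally by fragment:
  CH3 → C:1 H:3
  CH2 → C:1 H:2
  CH2 → C:1 H:2
  CH(OH) → C:1 H:2 O:1
  CH3 → C:1 H:3
Element totals:
  C: 5
  H: 12
  O: 1

C5H12O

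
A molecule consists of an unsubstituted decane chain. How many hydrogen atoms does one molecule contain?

22

Atom tally by fragment:
  CH3 → C:1 H:3
  CH2 → C:1 H:2
  CH2 → C:1 H:2
  CH2 → C:1 H:2
  CH2 → C:1 H:2
  CH2 → C:1 H:2
  CH2 → C:1 H:2
  CH2 → C:1 H:2
  CH2 → C:1 H:2
  CH3 → C:1 H:3
Element totals:
  C: 10
  H: 22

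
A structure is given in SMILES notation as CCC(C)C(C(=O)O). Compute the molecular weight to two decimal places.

Atom tally by fragment:
  CH3 → C:1 H:3
  CH2 → C:1 H:2
  CH(CH3) → C:2 H:4
  CH2COOH → C:2 H:3 O:2
Element totals:
  C: 6
  H: 12
  O: 2
Molecular formula: C6H12O2.
  M = 6(12.011) + 12(1.008) + 2(15.999)
    = 72.066 + 12.096 + 31.998 = 116.160

116.16 g/mol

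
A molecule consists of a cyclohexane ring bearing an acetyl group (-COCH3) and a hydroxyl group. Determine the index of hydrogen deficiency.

Atom tally by fragment:
  cyclohexane ring core → C:6 H:12
  (− 2 ring H displaced by substituents)
  + COCH3 → C:2 H:3 O:1
  + OH → O:1 H:1
Element totals:
  C: 8
  H: 14
  O: 2
Molecular formula: C8H14O2.
DoU = (2C + 2 + N − H − X) / 2 = (2·8 + 2 + 0 − 14 − 0) / 2 = 2.

2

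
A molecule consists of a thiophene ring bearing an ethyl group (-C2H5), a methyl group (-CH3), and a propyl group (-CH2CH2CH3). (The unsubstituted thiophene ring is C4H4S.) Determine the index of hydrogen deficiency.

3

Atom tally by fragment:
  thiophene ring core → C:4 H:4 S:1
  (− 3 ring H displaced by substituents)
  + C2H5 → C:2 H:5
  + CH3 → C:1 H:3
  + CH2CH2CH3 → C:3 H:7
Element totals:
  C: 10
  H: 16
  S: 1
Molecular formula: C10H16S.
DoU = (2C + 2 + N − H − X) / 2 = (2·10 + 2 + 0 − 16 − 0) / 2 = 3.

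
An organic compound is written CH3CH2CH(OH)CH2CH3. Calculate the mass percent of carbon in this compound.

Element totals:
  C: 5
  H: 12
  O: 1
Molecular formula: C5H12O.
Molar mass = 88.150 g/mol.
Mass from C: 5 × 12.011 = 60.055 g/mol.
%C = 60.055 / 88.150 × 100 = 68.13%.

68.13%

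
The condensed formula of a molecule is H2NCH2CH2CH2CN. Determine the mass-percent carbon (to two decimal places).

Atom tally by fragment:
  H2NCH2 → C:1 H:4 N:1
  CH2 → C:1 H:2
  CH2CN → C:2 H:2 N:1
Element totals:
  C: 4
  H: 8
  N: 2
Molecular formula: C4H8N2.
Molar mass = 84.122 g/mol.
Mass from C: 4 × 12.011 = 48.044 g/mol.
%C = 48.044 / 84.122 × 100 = 57.11%.

57.11%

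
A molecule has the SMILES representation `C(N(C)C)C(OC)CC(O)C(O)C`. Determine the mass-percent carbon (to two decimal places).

Atom tally by fragment:
  (CH3)2NCH2 → C:3 H:8 N:1
  CH(OCH3) → C:2 H:4 O:1
  CH2 → C:1 H:2
  CH(OH) → C:1 H:2 O:1
  CH(OH) → C:1 H:2 O:1
  CH3 → C:1 H:3
Element totals:
  C: 9
  H: 21
  N: 1
  O: 3
Molecular formula: C9H21NO3.
Molar mass = 191.271 g/mol.
Mass from C: 9 × 12.011 = 108.099 g/mol.
%C = 108.099 / 191.271 × 100 = 56.52%.

56.52%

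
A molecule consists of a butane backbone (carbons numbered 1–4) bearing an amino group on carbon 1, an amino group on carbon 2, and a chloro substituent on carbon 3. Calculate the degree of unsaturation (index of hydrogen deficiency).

0

Atom tally by fragment:
  H2NCH2 → C:1 H:4 N:1
  CH(NH2) → C:1 H:3 N:1
  CH(Cl) → C:1 H:1 Cl:1
  CH3 → C:1 H:3
Element totals:
  C: 4
  H: 11
  Cl: 1
  N: 2
Molecular formula: C4H11ClN2.
DoU = (2C + 2 + N − H − X) / 2 = (2·4 + 2 + 2 − 11 − 1) / 2 = 0.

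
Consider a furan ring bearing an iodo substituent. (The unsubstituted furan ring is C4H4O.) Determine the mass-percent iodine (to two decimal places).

Atom tally by fragment:
  furan ring core → C:4 H:4 O:1
  (− 1 ring H displaced by substituents)
  + I → I:1
Element totals:
  C: 4
  H: 3
  I: 1
  O: 1
Molecular formula: C4H3IO.
Molar mass = 193.971 g/mol.
Mass from I: 1 × 126.904 = 126.904 g/mol.
%I = 126.904 / 193.971 × 100 = 65.42%.

65.42%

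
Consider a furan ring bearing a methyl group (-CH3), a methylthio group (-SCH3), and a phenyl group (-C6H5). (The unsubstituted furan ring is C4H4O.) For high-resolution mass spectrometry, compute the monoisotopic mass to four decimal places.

204.0609

Atom tally by fragment:
  furan ring core → C:4 H:4 O:1
  (− 3 ring H displaced by substituents)
  + CH3 → C:1 H:3
  + SCH3 → C:1 H:3 S:1
  + C6H5 → C:6 H:5
Element totals:
  C: 12
  H: 12
  O: 1
  S: 1
Molecular formula: C12H12OS.
  M = 12(12.0) + 12(1.007825) + 15.994915 + 31.972071
    = 144.000000 + 12.093900 + 15.994915 + 31.972071 = 204.060886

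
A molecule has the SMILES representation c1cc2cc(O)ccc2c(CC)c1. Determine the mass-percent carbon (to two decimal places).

83.69%

Atom tally by fragment:
  naphthalene ring system core → C:10 H:8
  (− 2 ring H displaced by substituents)
  + OH → O:1 H:1
  + C2H5 → C:2 H:5
Element totals:
  C: 12
  H: 12
  O: 1
Molecular formula: C12H12O.
Molar mass = 172.227 g/mol.
Mass from C: 12 × 12.011 = 144.132 g/mol.
%C = 144.132 / 172.227 × 100 = 83.69%.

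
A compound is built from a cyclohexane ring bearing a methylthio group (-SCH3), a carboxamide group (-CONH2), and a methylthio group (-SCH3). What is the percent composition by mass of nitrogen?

6.39%

Atom tally by fragment:
  cyclohexane ring core → C:6 H:12
  (− 3 ring H displaced by substituents)
  + SCH3 → C:1 H:3 S:1
  + CONH2 → C:1 H:2 O:1 N:1
  + SCH3 → C:1 H:3 S:1
Element totals:
  C: 9
  H: 17
  N: 1
  O: 1
  S: 2
Molecular formula: C9H17NOS2.
Molar mass = 219.361 g/mol.
Mass from N: 1 × 14.007 = 14.007 g/mol.
%N = 14.007 / 219.361 × 100 = 6.39%.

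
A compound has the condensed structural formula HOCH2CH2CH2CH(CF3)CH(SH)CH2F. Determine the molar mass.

220.22 g/mol

Atom tally by fragment:
  HOCH2CH2 → C:2 H:5 O:1
  CH2 → C:1 H:2
  CH(CF3) → C:2 H:1 F:3
  CH(SH) → C:1 H:2 S:1
  CH2F → C:1 H:2 F:1
Element totals:
  C: 7
  H: 12
  F: 4
  O: 1
  S: 1
Molecular formula: C7H12F4OS.
  M = 7(12.011) + 12(1.008) + 4(18.998) + 15.999 + 32.06
    = 84.077 + 12.096 + 75.992 + 15.999 + 32.060 = 220.224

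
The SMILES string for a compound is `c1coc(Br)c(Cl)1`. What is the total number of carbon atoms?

Atom tally by fragment:
  furan ring core → C:4 H:4 O:1
  (− 2 ring H displaced by substituents)
  + Br → Br:1
  + Cl → Cl:1
Element totals:
  C: 4
  H: 2
  Br: 1
  Cl: 1
  O: 1

4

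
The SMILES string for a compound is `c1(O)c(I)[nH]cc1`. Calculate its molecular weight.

208.99 g/mol

Atom tally by fragment:
  pyrrole ring core → C:4 H:5 N:1
  (− 2 ring H displaced by substituents)
  + OH → O:1 H:1
  + I → I:1
Element totals:
  C: 4
  H: 4
  I: 1
  N: 1
  O: 1
Molecular formula: C4H4INO.
  M = 4(12.011) + 4(1.008) + 126.904 + 14.007 + 15.999
    = 48.044 + 4.032 + 126.904 + 14.007 + 15.999 = 208.986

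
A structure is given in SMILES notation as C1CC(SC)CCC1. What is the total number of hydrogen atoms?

14

Atom tally by fragment:
  cyclohexane ring core → C:6 H:12
  (− 1 ring H displaced by substituents)
  + SCH3 → C:1 H:3 S:1
Element totals:
  C: 7
  H: 14
  S: 1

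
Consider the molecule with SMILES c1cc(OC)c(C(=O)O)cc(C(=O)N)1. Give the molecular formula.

C9H9NO4

Atom tally by fragment:
  benzene ring core → C:6 H:6
  (− 3 ring H displaced by substituents)
  + OCH3 → C:1 H:3 O:1
  + COOH → C:1 H:1 O:2
  + CONH2 → C:1 H:2 O:1 N:1
Element totals:
  C: 9
  H: 9
  N: 1
  O: 4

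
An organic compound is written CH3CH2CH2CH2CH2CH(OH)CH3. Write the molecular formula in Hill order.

Atom tally by fragment:
  CH3 → C:1 H:3
  CH2 → C:1 H:2
  CH2 → C:1 H:2
  CH2 → C:1 H:2
  CH2 → C:1 H:2
  CH(OH) → C:1 H:2 O:1
  CH3 → C:1 H:3
Element totals:
  C: 7
  H: 16
  O: 1

C7H16O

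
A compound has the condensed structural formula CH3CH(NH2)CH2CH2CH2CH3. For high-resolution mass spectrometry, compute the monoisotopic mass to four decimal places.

101.1204

Atom tally by fragment:
  CH3 → C:1 H:3
  CH(NH2) → C:1 H:3 N:1
  CH2 → C:1 H:2
  CH2 → C:1 H:2
  CH2 → C:1 H:2
  CH3 → C:1 H:3
Element totals:
  C: 6
  H: 15
  N: 1
Molecular formula: C6H15N.
  M = 6(12.0) + 15(1.007825) + 14.003074
    = 72.000000 + 15.117375 + 14.003074 = 101.120449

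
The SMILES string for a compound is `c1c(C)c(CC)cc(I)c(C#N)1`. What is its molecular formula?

Atom tally by fragment:
  benzene ring core → C:6 H:6
  (− 4 ring H displaced by substituents)
  + CH3 → C:1 H:3
  + C2H5 → C:2 H:5
  + I → I:1
  + CN → C:1 N:1
Element totals:
  C: 10
  H: 10
  I: 1
  N: 1

C10H10IN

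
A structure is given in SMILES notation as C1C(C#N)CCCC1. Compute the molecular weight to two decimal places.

109.17 g/mol

Atom tally by fragment:
  cyclohexane ring core → C:6 H:12
  (− 1 ring H displaced by substituents)
  + CN → C:1 N:1
Element totals:
  C: 7
  H: 11
  N: 1
Molecular formula: C7H11N.
  M = 7(12.011) + 11(1.008) + 14.007
    = 84.077 + 11.088 + 14.007 = 109.172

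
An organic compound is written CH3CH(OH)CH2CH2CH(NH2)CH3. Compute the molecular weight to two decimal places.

Atom tally by fragment:
  CH3 → C:1 H:3
  CH(OH) → C:1 H:2 O:1
  CH2 → C:1 H:2
  CH2 → C:1 H:2
  CH(NH2) → C:1 H:3 N:1
  CH3 → C:1 H:3
Element totals:
  C: 6
  H: 15
  N: 1
  O: 1
Molecular formula: C6H15NO.
  M = 6(12.011) + 15(1.008) + 14.007 + 15.999
    = 72.066 + 15.120 + 14.007 + 15.999 = 117.192

117.19 g/mol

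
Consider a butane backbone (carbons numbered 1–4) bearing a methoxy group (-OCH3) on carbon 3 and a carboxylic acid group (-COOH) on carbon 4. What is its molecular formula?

C6H12O3

Atom tally by fragment:
  CH3 → C:1 H:3
  CH2 → C:1 H:2
  CH(OCH3) → C:2 H:4 O:1
  CH2COOH → C:2 H:3 O:2
Element totals:
  C: 6
  H: 12
  O: 3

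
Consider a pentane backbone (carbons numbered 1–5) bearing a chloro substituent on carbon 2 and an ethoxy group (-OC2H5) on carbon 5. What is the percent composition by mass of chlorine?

23.53%

Atom tally by fragment:
  CH3 → C:1 H:3
  CH(Cl) → C:1 H:1 Cl:1
  CH2 → C:1 H:2
  CH2 → C:1 H:2
  CH2OC2H5 → C:3 H:7 O:1
Element totals:
  C: 7
  H: 15
  Cl: 1
  O: 1
Molecular formula: C7H15ClO.
Molar mass = 150.646 g/mol.
Mass from Cl: 1 × 35.45 = 35.450 g/mol.
%Cl = 35.450 / 150.646 × 100 = 23.53%.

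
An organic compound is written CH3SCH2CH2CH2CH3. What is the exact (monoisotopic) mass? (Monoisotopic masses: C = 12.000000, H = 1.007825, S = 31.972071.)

Atom tally by fragment:
  CH3SCH2 → C:2 H:5 S:1
  CH2 → C:1 H:2
  CH2 → C:1 H:2
  CH3 → C:1 H:3
Element totals:
  C: 5
  H: 12
  S: 1
Molecular formula: C5H12S.
  M = 5(12.0) + 12(1.007825) + 31.972071
    = 60.000000 + 12.093900 + 31.972071 = 104.065971

104.0660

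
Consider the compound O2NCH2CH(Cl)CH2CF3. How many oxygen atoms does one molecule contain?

Element totals:
  C: 4
  H: 5
  Cl: 1
  F: 3
  N: 1
  O: 2

2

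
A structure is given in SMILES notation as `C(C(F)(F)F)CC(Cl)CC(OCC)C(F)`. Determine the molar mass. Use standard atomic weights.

Atom tally by fragment:
  F3CCH2 → C:2 H:2 F:3
  CH2 → C:1 H:2
  CH(Cl) → C:1 H:1 Cl:1
  CH2 → C:1 H:2
  CH(OC2H5) → C:3 H:6 O:1
  CH2F → C:1 H:2 F:1
Element totals:
  C: 9
  H: 15
  Cl: 1
  F: 4
  O: 1
Molecular formula: C9H15ClF4O.
  M = 9(12.011) + 15(1.008) + 35.45 + 4(18.998) + 15.999
    = 108.099 + 15.120 + 35.450 + 75.992 + 15.999 = 250.660

250.66 g/mol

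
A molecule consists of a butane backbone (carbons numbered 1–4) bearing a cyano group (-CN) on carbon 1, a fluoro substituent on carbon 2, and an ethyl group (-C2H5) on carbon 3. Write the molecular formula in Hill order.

C7H12FN

Atom tally by fragment:
  NCCH2 → C:2 H:2 N:1
  CH(F) → C:1 H:1 F:1
  CH(C2H5) → C:3 H:6
  CH3 → C:1 H:3
Element totals:
  C: 7
  H: 12
  F: 1
  N: 1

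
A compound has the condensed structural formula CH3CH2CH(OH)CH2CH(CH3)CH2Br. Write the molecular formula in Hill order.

C7H15BrO

Element totals:
  C: 7
  H: 15
  Br: 1
  O: 1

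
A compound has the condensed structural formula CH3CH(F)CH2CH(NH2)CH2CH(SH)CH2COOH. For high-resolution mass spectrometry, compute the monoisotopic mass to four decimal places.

209.0886

Atom tally by fragment:
  CH3 → C:1 H:3
  CH(F) → C:1 H:1 F:1
  CH2 → C:1 H:2
  CH(NH2) → C:1 H:3 N:1
  CH2 → C:1 H:2
  CH(SH) → C:1 H:2 S:1
  CH2COOH → C:2 H:3 O:2
Element totals:
  C: 8
  H: 16
  F: 1
  N: 1
  O: 2
  S: 1
Molecular formula: C8H16FNO2S.
  M = 8(12.0) + 16(1.007825) + 18.998403 + 14.003074 + 2(15.994915) + 31.972071
    = 96.000000 + 16.125200 + 18.998403 + 14.003074 + 31.989830 + 31.972071 = 209.088578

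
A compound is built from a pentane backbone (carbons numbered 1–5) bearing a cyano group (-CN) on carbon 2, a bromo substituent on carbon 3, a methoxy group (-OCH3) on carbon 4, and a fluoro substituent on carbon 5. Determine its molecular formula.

Atom tally by fragment:
  CH3 → C:1 H:3
  CH(CN) → C:2 H:1 N:1
  CH(Br) → C:1 H:1 Br:1
  CH(OCH3) → C:2 H:4 O:1
  CH2F → C:1 H:2 F:1
Element totals:
  C: 7
  H: 11
  Br: 1
  F: 1
  N: 1
  O: 1

C7H11BrFNO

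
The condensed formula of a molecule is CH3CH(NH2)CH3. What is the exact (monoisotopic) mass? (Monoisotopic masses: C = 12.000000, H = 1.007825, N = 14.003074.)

Element totals:
  C: 3
  H: 9
  N: 1
Molecular formula: C3H9N.
  M = 3(12.0) + 9(1.007825) + 14.003074
    = 36.000000 + 9.070425 + 14.003074 = 59.073499

59.0735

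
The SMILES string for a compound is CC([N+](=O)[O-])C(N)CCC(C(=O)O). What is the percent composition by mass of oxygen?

Atom tally by fragment:
  CH3 → C:1 H:3
  CH(NO2) → C:1 H:1 N:1 O:2
  CH(NH2) → C:1 H:3 N:1
  CH2 → C:1 H:2
  CH2 → C:1 H:2
  CH2COOH → C:2 H:3 O:2
Element totals:
  C: 7
  H: 14
  N: 2
  O: 4
Molecular formula: C7H14N2O4.
Molar mass = 190.199 g/mol.
Mass from O: 4 × 15.999 = 63.996 g/mol.
%O = 63.996 / 190.199 × 100 = 33.65%.

33.65%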